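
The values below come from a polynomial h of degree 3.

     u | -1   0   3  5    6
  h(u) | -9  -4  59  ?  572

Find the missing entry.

The 4 known points determine the degree-3 polynomial uniquely.
Write h(u) = au^3 + bu^2 + cu + d. Substituting each data point gives a linear system:
  -a + b - c + d = -9
  d = -4
  27a + 9b + 3c + d = 59
  216a + 36b + 6c + d = 572
Solving the system yields a = 3, b = -2, c = 0, d = -4.
So h(u) = 3u^3 - 2u^2 - 4.
Then h(5) = 321.

321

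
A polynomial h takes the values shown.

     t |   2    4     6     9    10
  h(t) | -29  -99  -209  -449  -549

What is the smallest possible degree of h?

2

Divided differences on the nodes 2, 4, 6, 9, 10:
  order 0: -29  -99  -209  -449  -549
  order 1: -35  -55  -80  -100
  order 2: -5  -5  -5
  order 3: 0  0
  order 4: 0
The order-2 divided differences are all -5 (nonzero) and every higher order vanishes, so the data lies on a polynomial of degree exactly 2.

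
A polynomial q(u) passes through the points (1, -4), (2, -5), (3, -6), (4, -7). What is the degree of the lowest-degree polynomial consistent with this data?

Forward differences of the values at u = 1, 2, 3, 4:
  q  : -4  -5  -6  -7
  Δ  : -1  -1  -1
  Δ^2: 0  0
  Δ^3: 0
The first differences are constant (-1) and nonzero, while all higher differences vanish, so the minimal degree is 1.

1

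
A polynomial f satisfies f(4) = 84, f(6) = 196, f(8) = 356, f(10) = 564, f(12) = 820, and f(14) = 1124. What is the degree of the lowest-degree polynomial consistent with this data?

2

Forward differences of the values at s = 4, 6, 8, 10, 12, 14:
  f  : 84  196  356  564  820  1124
  Δ  : 112  160  208  256  304
  Δ^2: 48  48  48  48
  Δ^3: 0  0  0
  Δ^4: 0  0
  Δ^5: 0
The second differences are constant (48) and nonzero, while all higher differences vanish, so the minimal degree is 2.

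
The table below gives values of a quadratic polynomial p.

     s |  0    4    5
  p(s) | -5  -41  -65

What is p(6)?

-95

Using the Lagrange interpolation formula with nodes 0, 4, 5:
  L_0(s) = (s - 4)(s - 5) / 20
  L_1(s) = s(s - 5) / -4
  L_2(s) = s(s - 4) / 5
Then p(s) = -5·L_0(s) - 41·L_1(s) - 65·L_2(s).
Expanding and collecting terms gives p(s) = -3s^2 + 3s - 5.
Evaluating at s = 6: p(6) = -95.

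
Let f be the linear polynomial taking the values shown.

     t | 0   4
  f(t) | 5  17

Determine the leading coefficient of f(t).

Write f(t) = at + b. Substituting each data point gives a linear system:
  b = 5
  4a + b = 17
Solving the system yields a = 3, b = 5.
So f(t) = 3t + 5.
The leading coefficient is 3.

3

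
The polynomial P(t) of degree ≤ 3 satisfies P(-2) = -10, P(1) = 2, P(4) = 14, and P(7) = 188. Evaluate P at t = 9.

474

Forward differences of the values at t = -2, 1, 4, 7:
  P  : -10  2  14  188
  Δ  : 12  12  174
  Δ^2: 0  162
  Δ^3: 162
The third differences are constant, confirming degree 3.
Interpolating (Newton forward form) and evaluating at t = 9 gives P(9) = 474.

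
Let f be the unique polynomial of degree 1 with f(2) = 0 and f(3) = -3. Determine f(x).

Write f(x) = ax + b. Substituting each data point gives a linear system:
  2a + b = 0
  3a + b = -3
Solving the system yields a = -3, b = 6.
So f(x) = -3x + 6.
Check: f(3) = -3. ✓

f(x) = -3x + 6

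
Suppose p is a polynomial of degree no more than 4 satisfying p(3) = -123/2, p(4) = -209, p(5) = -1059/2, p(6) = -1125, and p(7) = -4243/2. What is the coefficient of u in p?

1

Write p(u) = au^4 + bu^3 + cu^2 + du + e. Substituting each data point gives a linear system:
  81a + 27b + 9c + 3d + e = -123/2
  256a + 64b + 16c + 4d + e = -209
  625a + 125b + 25c + 5d + e = -1059/2
  1296a + 216b + 36c + 6d + e = -1125
  2401a + 343b + 49c + 7d + e = -4243/2
Solving the system yields a = -1, b = 1, c = -3/2, d = 1, e = 3.
So p(u) = -u^4 + u^3 - (3/2)u^2 + u + 3.
The coefficient of u is 1.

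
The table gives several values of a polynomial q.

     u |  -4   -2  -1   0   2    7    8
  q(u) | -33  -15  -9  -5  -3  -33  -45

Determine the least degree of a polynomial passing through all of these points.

2

Divided differences on the nodes -4, -2, -1, 0, 2, 7, 8:
  order 0: -33  -15  -9  -5  -3  -33  -45
  order 1: 9  6  4  1  -6  -12
  order 2: -1  -1  -1  -1  -1
  order 3: 0  0  0  0
  order 4: 0  0  0
  order 5: 0  0
  order 6: 0
The order-2 divided differences are all -1 (nonzero) and every higher order vanishes, so the data lies on a polynomial of degree exactly 2.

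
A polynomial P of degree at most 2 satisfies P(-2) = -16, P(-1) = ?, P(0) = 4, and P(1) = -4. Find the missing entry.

0

On equispaced nodes a degree-2 polynomial has vanishing third forward difference, so
  - P(-2) + 3·P(-1) - 3·P(0) + P(1) = 0.
Substituting the known values and solving for P(-1):
  3·P(-1) = 0
  P(-1) = 0.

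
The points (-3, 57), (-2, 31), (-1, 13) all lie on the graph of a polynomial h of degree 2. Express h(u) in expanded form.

Write h(u) = au^2 + bu + c. Substituting each data point gives a linear system:
  9a - 3b + c = 57
  4a - 2b + c = 31
  a - b + c = 13
Solving the system yields a = 4, b = -6, c = 3.
So h(u) = 4u^2 - 6u + 3.
Check: h(-3) = 57. ✓

h(u) = 4u^2 - 6u + 3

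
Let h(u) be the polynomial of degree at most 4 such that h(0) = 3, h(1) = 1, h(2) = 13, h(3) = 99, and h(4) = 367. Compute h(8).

7099

Write h(u) = au^4 + bu^3 + cu^2 + du + e. Substituting each data point gives a linear system:
  e = 3
  a + b + c + d + e = 1
  16a + 8b + 4c + 2d + e = 13
  81a + 27b + 9c + 3d + e = 99
  256a + 64b + 16c + 4d + e = 367
Solving the system yields a = 2, b = -2, c = -1, d = -1, e = 3.
So h(u) = 2u^4 - 2u^3 - u^2 - u + 3.
Then h(8) = 7099.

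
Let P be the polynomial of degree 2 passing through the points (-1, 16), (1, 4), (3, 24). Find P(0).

6

Forward differences of the values at n = -1, 1, 3:
  P  : 16  4  24
  Δ  : -12  20
  Δ^2: 32
The second differences are constant, confirming degree 2.
Interpolating (Newton forward form) and evaluating at n = 0 gives P(0) = 6.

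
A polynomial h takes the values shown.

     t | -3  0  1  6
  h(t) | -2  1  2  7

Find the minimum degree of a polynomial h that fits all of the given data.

Divided differences on the nodes -3, 0, 1, 6:
  order 0: -2  1  2  7
  order 1: 1  1  1
  order 2: 0  0
  order 3: 0
The order-1 divided differences are all 1 (nonzero) and every higher order vanishes, so the data lies on a polynomial of degree exactly 1.

1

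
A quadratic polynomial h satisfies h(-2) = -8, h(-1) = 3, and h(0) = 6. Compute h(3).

Write h(t) = at^2 + bt + c. Substituting each data point gives a linear system:
  4a - 2b + c = -8
  a - b + c = 3
  c = 6
Solving the system yields a = -4, b = -1, c = 6.
So h(t) = -4t² - t + 6.
Then h(3) = -33.

-33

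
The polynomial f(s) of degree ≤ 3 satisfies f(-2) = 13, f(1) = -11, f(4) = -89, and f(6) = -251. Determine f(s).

f(s) = -s^3 - 5s - 5

Write f(s) = as^3 + bs^2 + cs + d. Substituting each data point gives a linear system:
  -8a + 4b - 2c + d = 13
  a + b + c + d = -11
  64a + 16b + 4c + d = -89
  216a + 36b + 6c + d = -251
Solving the system yields a = -1, b = 0, c = -5, d = -5.
So f(s) = -s³ - 5s - 5.
Check: f(4) = -89. ✓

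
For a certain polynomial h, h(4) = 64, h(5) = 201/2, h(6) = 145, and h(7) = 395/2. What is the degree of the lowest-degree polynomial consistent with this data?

Divided differences on the nodes 4, 5, 6, 7:
  order 0: 64  201/2  145  395/2
  order 1: 73/2  89/2  105/2
  order 2: 4  4
  order 3: 0
The order-2 divided differences are all 4 (nonzero) and every higher order vanishes, so the data lies on a polynomial of degree exactly 2.

2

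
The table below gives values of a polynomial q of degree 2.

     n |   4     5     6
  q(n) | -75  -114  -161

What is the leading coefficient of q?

Write q(n) = an^2 + bn + c. Substituting each data point gives a linear system:
  16a + 4b + c = -75
  25a + 5b + c = -114
  36a + 6b + c = -161
Solving the system yields a = -4, b = -3, c = 1.
So q(n) = -4n² - 3n + 1.
The leading coefficient is -4.

-4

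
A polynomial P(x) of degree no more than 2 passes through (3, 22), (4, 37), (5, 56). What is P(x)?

Using the Lagrange interpolation formula with nodes 3, 4, 5:
  L_0(x) = (x - 4)(x - 5) / 2
  L_1(x) = (x - 3)(x - 5) / -1
  L_2(x) = (x - 3)(x - 4) / 2
Then P(x) = 22·L_0(x) + 37·L_1(x) + 56·L_2(x).
Expanding and collecting terms gives P(x) = 2x^2 + x + 1.
Check: P(3) = 22. ✓

P(x) = 2x^2 + x + 1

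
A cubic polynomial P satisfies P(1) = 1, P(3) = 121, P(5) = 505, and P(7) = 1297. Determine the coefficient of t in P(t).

-3

Write P(t) = at^3 + bt^2 + ct + d. Substituting each data point gives a linear system:
  a + b + c + d = 1
  27a + 9b + 3c + d = 121
  125a + 25b + 5c + d = 505
  343a + 49b + 7c + d = 1297
Solving the system yields a = 3, b = 6, c = -3, d = -5.
So P(t) = 3t^3 + 6t^2 - 3t - 5.
The coefficient of t is -3.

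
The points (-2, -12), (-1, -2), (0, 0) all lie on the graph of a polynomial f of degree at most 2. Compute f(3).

Write f(t) = at^2 + bt + c. Substituting each data point gives a linear system:
  4a - 2b + c = -12
  a - b + c = -2
  c = 0
Solving the system yields a = -4, b = -2, c = 0.
So f(t) = -4t^2 - 2t.
Then f(3) = -42.

-42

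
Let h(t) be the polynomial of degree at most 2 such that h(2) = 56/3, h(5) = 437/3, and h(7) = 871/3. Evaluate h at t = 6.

212

Write h(t) = at^2 + bt + c. Substituting each data point gives a linear system:
  4a + 2b + c = 56/3
  25a + 5b + c = 437/3
  49a + 7b + c = 871/3
Solving the system yields a = 6, b = 1/3, c = -6.
So h(t) = 6t² + (1/3)t - 6.
Then h(6) = 212.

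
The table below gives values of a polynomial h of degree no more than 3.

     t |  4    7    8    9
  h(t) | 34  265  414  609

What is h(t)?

h(t) = t^3 - t^2 - 5t + 6

Write h(t) = at^3 + bt^2 + ct + d. Substituting each data point gives a linear system:
  64a + 16b + 4c + d = 34
  343a + 49b + 7c + d = 265
  512a + 64b + 8c + d = 414
  729a + 81b + 9c + d = 609
Solving the system yields a = 1, b = -1, c = -5, d = 6.
So h(t) = t^3 - t^2 - 5t + 6.
Check: h(9) = 609. ✓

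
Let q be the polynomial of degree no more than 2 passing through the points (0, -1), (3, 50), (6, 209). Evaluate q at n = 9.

476

Write q(n) = an^2 + bn + c. Substituting each data point gives a linear system:
  c = -1
  9a + 3b + c = 50
  36a + 6b + c = 209
Solving the system yields a = 6, b = -1, c = -1.
So q(n) = 6n^2 - n - 1.
Then q(9) = 476.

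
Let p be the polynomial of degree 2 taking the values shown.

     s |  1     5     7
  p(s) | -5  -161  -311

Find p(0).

4

Write p(s) = as^2 + bs + c. Substituting each data point gives a linear system:
  a + b + c = -5
  25a + 5b + c = -161
  49a + 7b + c = -311
Solving the system yields a = -6, b = -3, c = 4.
So p(s) = -6s² - 3s + 4.
Then p(0) = 4.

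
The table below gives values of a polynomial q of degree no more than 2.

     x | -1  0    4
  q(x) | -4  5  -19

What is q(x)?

Using the Lagrange interpolation formula with nodes -1, 0, 4:
  L_0(x) = x(x - 4) / 5
  L_1(x) = (x + 1)(x - 4) / -4
  L_2(x) = (x + 1)x / 20
Then q(x) = -4·L_0(x) + 5·L_1(x) - 19·L_2(x).
Expanding and collecting terms gives q(x) = -3x² + 6x + 5.
Check: q(0) = 5. ✓

q(x) = -3x^2 + 6x + 5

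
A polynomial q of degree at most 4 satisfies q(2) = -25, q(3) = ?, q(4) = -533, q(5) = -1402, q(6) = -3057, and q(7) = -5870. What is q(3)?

The 5 known points determine the degree-4 polynomial uniquely.
Write q(n) = an^4 + bn^3 + cn^2 + dn + e. Substituting each data point gives a linear system:
  16a + 8b + 4c + 2d + e = -25
  256a + 64b + 16c + 4d + e = -533
  625a + 125b + 25c + 5d + e = -1402
  1296a + 216b + 36c + 6d + e = -3057
  2401a + 343b + 49c + 7d + e = -5870
Solving the system yields a = -3, b = 4, c = 0, d = -6, e = 3.
So q(n) = -3n^4 + 4n^3 - 6n + 3.
Then q(3) = -150.

-150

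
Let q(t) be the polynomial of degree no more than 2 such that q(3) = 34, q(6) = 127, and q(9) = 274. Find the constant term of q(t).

-5

Write q(t) = at^2 + bt + c. Substituting each data point gives a linear system:
  9a + 3b + c = 34
  36a + 6b + c = 127
  81a + 9b + c = 274
Solving the system yields a = 3, b = 4, c = -5.
So q(t) = 3t^2 + 4t - 5.
The constant term is -5.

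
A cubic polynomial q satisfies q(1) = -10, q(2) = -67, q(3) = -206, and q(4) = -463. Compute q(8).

Forward differences of the values at u = 1, 2, 3, 4:
  q  : -10  -67  -206  -463
  Δ  : -57  -139  -257
  Δ^2: -82  -118
  Δ^3: -36
The third differences are constant, confirming degree 3.
Interpolating (Newton forward form) and evaluating at u = 8 gives q(8) = -3391.

-3391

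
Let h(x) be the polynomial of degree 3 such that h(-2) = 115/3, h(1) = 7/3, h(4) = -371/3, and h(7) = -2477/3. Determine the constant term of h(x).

1/3

Write h(x) = ax^3 + bx^2 + cx + d. Substituting each data point gives a linear system:
  -8a + 4b - 2c + d = 115/3
  a + b + c + d = 7/3
  64a + 16b + 4c + d = -371/3
  343a + 49b + 7c + d = -2477/3
Solving the system yields a = -3, b = 4, c = 1, d = 1/3.
So h(x) = -3x³ + 4x² + x + 1/3.
The constant term is 1/3.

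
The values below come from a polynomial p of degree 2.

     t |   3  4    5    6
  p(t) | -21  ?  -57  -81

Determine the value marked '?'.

On equispaced nodes a degree-2 polynomial has vanishing third forward difference, so
  - p(3) + 3·p(4) - 3·p(5) + p(6) = 0.
Substituting the known values and solving for p(4):
  3·p(4) = -111
  p(4) = -37.

-37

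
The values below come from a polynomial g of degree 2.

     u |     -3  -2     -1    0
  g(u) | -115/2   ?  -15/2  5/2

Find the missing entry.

On equispaced nodes a degree-2 polynomial has vanishing third forward difference, so
  - g(-3) + 3·g(-2) - 3·g(-1) + g(0) = 0.
Substituting the known values and solving for g(-2):
  3·g(-2) = -165/2
  g(-2) = -55/2.

-55/2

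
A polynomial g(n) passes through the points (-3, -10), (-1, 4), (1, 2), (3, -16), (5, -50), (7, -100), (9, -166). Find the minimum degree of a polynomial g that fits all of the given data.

2

Forward differences of the values at n = -3, -1, 1, 3, 5, 7, 9:
  g  : -10  4  2  -16  -50  -100  -166
  Δ  : 14  -2  -18  -34  -50  -66
  Δ^2: -16  -16  -16  -16  -16
  Δ^3: 0  0  0  0
  Δ^4: 0  0  0
  Δ^5: 0  0
  Δ^6: 0
The second differences are constant (-16) and nonzero, while all higher differences vanish, so the minimal degree is 2.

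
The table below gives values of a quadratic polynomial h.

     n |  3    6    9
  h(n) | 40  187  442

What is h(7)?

260

Using the Lagrange interpolation formula with nodes 3, 6, 9:
  L_0(n) = (n - 6)(n - 9) / 18
  L_1(n) = (n - 3)(n - 9) / -9
  L_2(n) = (n - 3)(n - 6) / 18
Then h(n) = 40·L_0(n) + 187·L_1(n) + 442·L_2(n).
Expanding and collecting terms gives h(n) = 6n^2 - 5n + 1.
Evaluating at n = 7: h(7) = 260.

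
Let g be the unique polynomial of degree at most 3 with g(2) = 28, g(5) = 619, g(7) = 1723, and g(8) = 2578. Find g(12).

Write g(x) = ax^3 + bx^2 + cx + d. Substituting each data point gives a linear system:
  8a + 4b + 2c + d = 28
  125a + 25b + 5c + d = 619
  343a + 49b + 7c + d = 1723
  512a + 64b + 8c + d = 2578
Solving the system yields a = 5, b = 1, c = -5, d = -6.
So g(x) = 5x³ + x² - 5x - 6.
Then g(12) = 8718.

8718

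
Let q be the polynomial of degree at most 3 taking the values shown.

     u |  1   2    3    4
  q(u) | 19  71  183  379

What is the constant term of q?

3

Write q(u) = au^3 + bu^2 + cu + d. Substituting each data point gives a linear system:
  a + b + c + d = 19
  8a + 4b + 2c + d = 71
  27a + 9b + 3c + d = 183
  64a + 16b + 4c + d = 379
Solving the system yields a = 4, b = 6, c = 6, d = 3.
So q(u) = 4u^3 + 6u^2 + 6u + 3.
The constant term is 3.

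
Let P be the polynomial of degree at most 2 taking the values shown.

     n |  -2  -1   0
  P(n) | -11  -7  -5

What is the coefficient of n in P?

Write P(n) = an^2 + bn + c. Substituting each data point gives a linear system:
  4a - 2b + c = -11
  a - b + c = -7
  c = -5
Solving the system yields a = -1, b = 1, c = -5.
So P(n) = -n² + n - 5.
The coefficient of n is 1.

1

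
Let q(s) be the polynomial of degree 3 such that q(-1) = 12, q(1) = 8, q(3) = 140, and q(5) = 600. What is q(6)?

Using the Lagrange interpolation formula with nodes -1, 1, 3, 5:
  L_0(s) = (s - 1)(s - 3)(s - 5) / -48
  L_1(s) = (s + 1)(s - 3)(s - 5) / 16
  L_2(s) = (s + 1)(s - 1)(s - 5) / -16
  L_3(s) = (s + 1)(s - 1)(s - 3) / 48
Then q(s) = 12·L_0(s) + 8·L_1(s) + 140·L_2(s) + 600·L_3(s).
Expanding and collecting terms gives q(s) = 4s^3 + 5s^2 - 6s + 5.
Evaluating at s = 6: q(6) = 1013.

1013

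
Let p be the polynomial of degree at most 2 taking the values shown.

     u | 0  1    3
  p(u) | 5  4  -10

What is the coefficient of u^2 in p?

Write p(u) = au^2 + bu + c. Substituting each data point gives a linear system:
  c = 5
  a + b + c = 4
  9a + 3b + c = -10
Solving the system yields a = -2, b = 1, c = 5.
So p(u) = -2u^2 + u + 5.
The leading coefficient is -2.

-2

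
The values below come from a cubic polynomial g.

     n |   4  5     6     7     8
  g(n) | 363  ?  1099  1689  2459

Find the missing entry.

665

On equispaced nodes a degree-3 polynomial has vanishing fourth forward difference, so
  g(4) - 4·g(5) + 6·g(6) - 4·g(7) + g(8) = 0.
Substituting the known values and solving for g(5):
  -4·g(5) = -2660
  g(5) = 665.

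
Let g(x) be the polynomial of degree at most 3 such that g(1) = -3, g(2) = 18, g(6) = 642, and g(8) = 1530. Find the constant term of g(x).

Write g(x) = ax^3 + bx^2 + cx + d. Substituting each data point gives a linear system:
  a + b + c + d = -3
  8a + 4b + 2c + d = 18
  216a + 36b + 6c + d = 642
  512a + 64b + 8c + d = 1530
Solving the system yields a = 3, b = 0, c = 0, d = -6.
So g(x) = 3x³ - 6.
The constant term is -6.

-6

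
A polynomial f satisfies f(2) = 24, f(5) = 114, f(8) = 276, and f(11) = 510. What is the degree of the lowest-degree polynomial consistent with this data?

2

Forward differences of the values at t = 2, 5, 8, 11:
  f  : 24  114  276  510
  Δ  : 90  162  234
  Δ^2: 72  72
  Δ^3: 0
The second differences are constant (72) and nonzero, while all higher differences vanish, so the minimal degree is 2.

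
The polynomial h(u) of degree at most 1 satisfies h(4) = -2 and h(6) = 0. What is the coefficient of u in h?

1

Write h(u) = au + b. Substituting each data point gives a linear system:
  4a + b = -2
  6a + b = 0
Solving the system yields a = 1, b = -6.
So h(u) = u - 6.
The leading coefficient is 1.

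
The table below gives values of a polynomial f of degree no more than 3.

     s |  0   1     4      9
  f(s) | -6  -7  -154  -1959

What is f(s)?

f(s) = -3s^3 + 3s^2 - s - 6

Write f(s) = as^3 + bs^2 + cs + d. Substituting each data point gives a linear system:
  d = -6
  a + b + c + d = -7
  64a + 16b + 4c + d = -154
  729a + 81b + 9c + d = -1959
Solving the system yields a = -3, b = 3, c = -1, d = -6.
So f(s) = -3s³ + 3s² - s - 6.
Check: f(0) = -6. ✓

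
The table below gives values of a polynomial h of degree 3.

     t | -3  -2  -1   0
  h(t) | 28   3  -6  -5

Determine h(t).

h(t) = -t^3 + 2t^2 + 4t - 5

Write h(t) = at^3 + bt^2 + ct + d. Substituting each data point gives a linear system:
  -27a + 9b - 3c + d = 28
  -8a + 4b - 2c + d = 3
  -a + b - c + d = -6
  d = -5
Solving the system yields a = -1, b = 2, c = 4, d = -5.
So h(t) = -t³ + 2t² + 4t - 5.
Check: h(-1) = -6. ✓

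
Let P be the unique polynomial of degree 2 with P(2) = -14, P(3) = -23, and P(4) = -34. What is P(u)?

Write P(u) = au^2 + bu + c. Substituting each data point gives a linear system:
  4a + 2b + c = -14
  9a + 3b + c = -23
  16a + 4b + c = -34
Solving the system yields a = -1, b = -4, c = -2.
So P(u) = -u^2 - 4u - 2.
Check: P(3) = -23. ✓

P(u) = -u^2 - 4u - 2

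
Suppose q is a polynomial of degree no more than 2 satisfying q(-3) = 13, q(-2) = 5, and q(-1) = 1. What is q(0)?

Write q(x) = ax^2 + bx + c. Substituting each data point gives a linear system:
  9a - 3b + c = 13
  4a - 2b + c = 5
  a - b + c = 1
Solving the system yields a = 2, b = 2, c = 1.
So q(x) = 2x² + 2x + 1.
Then q(0) = 1.

1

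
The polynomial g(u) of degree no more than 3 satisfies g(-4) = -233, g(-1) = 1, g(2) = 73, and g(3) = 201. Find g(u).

Write g(u) = au^3 + bu^2 + cu + d. Substituting each data point gives a linear system:
  -64a + 16b - 4c + d = -233
  -a + b - c + d = 1
  8a + 4b + 2c + d = 73
  27a + 9b + 3c + d = 201
Solving the system yields a = 5, b = 6, c = 3, d = 3.
So g(u) = 5u^3 + 6u^2 + 3u + 3.
Check: g(-4) = -233. ✓

g(u) = 5u^3 + 6u^2 + 3u + 3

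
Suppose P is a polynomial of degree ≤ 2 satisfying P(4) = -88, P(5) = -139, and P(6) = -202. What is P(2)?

-22

Using the Lagrange interpolation formula with nodes 4, 5, 6:
  L_0(u) = (u - 5)(u - 6) / 2
  L_1(u) = (u - 4)(u - 6) / -1
  L_2(u) = (u - 4)(u - 5) / 2
Then P(u) = -88·L_0(u) - 139·L_1(u) - 202·L_2(u).
Expanding and collecting terms gives P(u) = -6u² + 3u - 4.
Evaluating at u = 2: P(2) = -22.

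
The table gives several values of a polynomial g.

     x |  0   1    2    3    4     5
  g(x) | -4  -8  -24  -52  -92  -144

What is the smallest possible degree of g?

Forward differences of the values at x = 0, 1, 2, 3, 4, 5:
  g  : -4  -8  -24  -52  -92  -144
  Δ  : -4  -16  -28  -40  -52
  Δ^2: -12  -12  -12  -12
  Δ^3: 0  0  0
  Δ^4: 0  0
  Δ^5: 0
The second differences are constant (-12) and nonzero, while all higher differences vanish, so the minimal degree is 2.

2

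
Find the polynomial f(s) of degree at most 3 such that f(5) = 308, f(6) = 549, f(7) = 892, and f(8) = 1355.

f(s) = 3s^3 - 3s^2 + s + 3

Using the Lagrange interpolation formula with nodes 5, 6, 7, 8:
  L_0(s) = (s - 6)(s - 7)(s - 8) / -6
  L_1(s) = (s - 5)(s - 7)(s - 8) / 2
  L_2(s) = (s - 5)(s - 6)(s - 8) / -2
  L_3(s) = (s - 5)(s - 6)(s - 7) / 6
Then f(s) = 308·L_0(s) + 549·L_1(s) + 892·L_2(s) + 1355·L_3(s).
Expanding and collecting terms gives f(s) = 3s³ - 3s² + s + 3.
Check: f(6) = 549. ✓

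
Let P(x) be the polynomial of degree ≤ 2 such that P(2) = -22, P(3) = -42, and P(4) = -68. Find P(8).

-232

Write P(x) = ax^2 + bx + c. Substituting each data point gives a linear system:
  4a + 2b + c = -22
  9a + 3b + c = -42
  16a + 4b + c = -68
Solving the system yields a = -3, b = -5, c = 0.
So P(x) = -3x^2 - 5x.
Then P(8) = -232.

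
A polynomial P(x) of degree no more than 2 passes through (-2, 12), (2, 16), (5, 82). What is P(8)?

Using the Lagrange interpolation formula with nodes -2, 2, 5:
  L_0(x) = (x - 2)(x - 5) / 28
  L_1(x) = (x + 2)(x - 5) / -12
  L_2(x) = (x + 2)(x - 2) / 21
Then P(x) = 12·L_0(x) + 16·L_1(x) + 82·L_2(x).
Expanding and collecting terms gives P(x) = 3x^2 + x + 2.
Evaluating at x = 8: P(8) = 202.

202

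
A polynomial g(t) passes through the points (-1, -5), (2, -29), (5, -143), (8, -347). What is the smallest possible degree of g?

2

Forward differences of the values at t = -1, 2, 5, 8:
  g  : -5  -29  -143  -347
  Δ  : -24  -114  -204
  Δ^2: -90  -90
  Δ^3: 0
The second differences are constant (-90) and nonzero, while all higher differences vanish, so the minimal degree is 2.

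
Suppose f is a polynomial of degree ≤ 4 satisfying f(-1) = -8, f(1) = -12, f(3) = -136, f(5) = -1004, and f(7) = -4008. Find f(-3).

Write f(u) = au^4 + bu^3 + cu^2 + du + e. Substituting each data point gives a linear system:
  a - b + c - d + e = -8
  a + b + c + d + e = -12
  81a + 27b + 9c + 3d + e = -136
  625a + 125b + 25c + 5d + e = -1004
  2401a + 343b + 49c + 7d + e = -4008
Solving the system yields a = -2, b = 3, c = -4, d = -5, e = -4.
So f(u) = -2u^4 + 3u^3 - 4u^2 - 5u - 4.
Then f(-3) = -268.

-268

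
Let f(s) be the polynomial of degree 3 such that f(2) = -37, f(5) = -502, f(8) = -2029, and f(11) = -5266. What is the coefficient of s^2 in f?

Write f(s) = as^3 + bs^2 + cs + d. Substituting each data point gives a linear system:
  8a + 4b + 2c + d = -37
  125a + 25b + 5c + d = -502
  512a + 64b + 8c + d = -2029
  1331a + 121b + 11c + d = -5266
Solving the system yields a = -4, b = 1, c = -6, d = 3.
So f(s) = -4s^3 + s^2 - 6s + 3.
The coefficient of s^2 is 1.

1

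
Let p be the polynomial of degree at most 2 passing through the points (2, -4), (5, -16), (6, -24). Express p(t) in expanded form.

Write p(t) = at^2 + bt + c. Substituting each data point gives a linear system:
  4a + 2b + c = -4
  25a + 5b + c = -16
  36a + 6b + c = -24
Solving the system yields a = -1, b = 3, c = -6.
So p(t) = -t^2 + 3t - 6.
Check: p(5) = -16. ✓

p(t) = -t^2 + 3t - 6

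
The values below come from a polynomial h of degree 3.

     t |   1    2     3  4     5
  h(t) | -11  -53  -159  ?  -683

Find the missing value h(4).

-359

The 4 known points determine the degree-3 polynomial uniquely.
Write h(t) = at^3 + bt^2 + ct + d. Substituting each data point gives a linear system:
  a + b + c + d = -11
  8a + 4b + 2c + d = -53
  27a + 9b + 3c + d = -159
  125a + 25b + 5c + d = -683
Solving the system yields a = -5, b = -2, c = -1, d = -3.
So h(t) = -5t^3 - 2t^2 - t - 3.
Then h(4) = -359.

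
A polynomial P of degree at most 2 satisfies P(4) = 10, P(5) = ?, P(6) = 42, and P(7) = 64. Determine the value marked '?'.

24

On equispaced nodes a degree-2 polynomial has vanishing third forward difference, so
  - P(4) + 3·P(5) - 3·P(6) + P(7) = 0.
Substituting the known values and solving for P(5):
  3·P(5) = 72
  P(5) = 24.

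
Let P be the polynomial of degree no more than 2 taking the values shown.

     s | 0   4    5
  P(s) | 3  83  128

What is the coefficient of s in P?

Write P(s) = as^2 + bs + c. Substituting each data point gives a linear system:
  c = 3
  16a + 4b + c = 83
  25a + 5b + c = 128
Solving the system yields a = 5, b = 0, c = 3.
So P(s) = 5s² + 3.
The coefficient of s is 0.

0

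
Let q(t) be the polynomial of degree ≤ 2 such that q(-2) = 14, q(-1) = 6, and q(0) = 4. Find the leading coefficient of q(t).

Write q(t) = at^2 + bt + c. Substituting each data point gives a linear system:
  4a - 2b + c = 14
  a - b + c = 6
  c = 4
Solving the system yields a = 3, b = 1, c = 4.
So q(t) = 3t^2 + t + 4.
The leading coefficient is 3.

3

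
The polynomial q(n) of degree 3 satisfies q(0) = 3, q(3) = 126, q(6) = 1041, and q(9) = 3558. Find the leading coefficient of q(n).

5

Write q(n) = an^3 + bn^2 + cn + d. Substituting each data point gives a linear system:
  d = 3
  27a + 9b + 3c + d = 126
  216a + 36b + 6c + d = 1041
  729a + 81b + 9c + d = 3558
Solving the system yields a = 5, b = -1, c = -1, d = 3.
So q(n) = 5n^3 - n^2 - n + 3.
The leading coefficient is 5.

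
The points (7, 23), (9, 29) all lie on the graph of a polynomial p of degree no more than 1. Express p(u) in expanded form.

Using the Lagrange interpolation formula with nodes 7, 9:
  L_0(u) = (u - 9) / -2
  L_1(u) = (u - 7) / 2
Then p(u) = 23·L_0(u) + 29·L_1(u).
Expanding and collecting terms gives p(u) = 3u + 2.
Check: p(7) = 23. ✓

p(u) = 3u + 2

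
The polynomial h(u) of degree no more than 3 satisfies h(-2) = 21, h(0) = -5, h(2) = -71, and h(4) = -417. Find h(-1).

Forward differences of the values at u = -2, 0, 2, 4:
  h  : 21  -5  -71  -417
  Δ  : -26  -66  -346
  Δ^2: -40  -280
  Δ^3: -240
The third differences are constant, confirming degree 3.
Interpolating (Newton forward form) and evaluating at u = -1 gives h(-1) = -2.

-2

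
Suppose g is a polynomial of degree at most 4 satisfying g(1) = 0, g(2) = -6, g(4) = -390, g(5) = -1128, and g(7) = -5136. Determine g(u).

g(u) = -3u^4 + 6u^3 + u^2 - 6u + 2

Using the Lagrange interpolation formula with nodes 1, 2, 4, 5, 7:
  L_0(u) = (u - 2)(u - 4)(u - 5)(u - 7) / 72
  L_1(u) = (u - 1)(u - 4)(u - 5)(u - 7) / -30
  L_2(u) = (u - 1)(u - 2)(u - 5)(u - 7) / 18
  L_3(u) = (u - 1)(u - 2)(u - 4)(u - 7) / -24
  L_4(u) = (u - 1)(u - 2)(u - 4)(u - 5) / 180
Then g(u) = 0·L_0(u) - 6·L_1(u) - 390·L_2(u) - 1128·L_3(u) - 5136·L_4(u).
Expanding and collecting terms gives g(u) = -3u^4 + 6u^3 + u^2 - 6u + 2.
Check: g(7) = -5136. ✓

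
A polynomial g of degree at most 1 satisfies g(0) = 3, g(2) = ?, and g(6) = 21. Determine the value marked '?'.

The 2 known points determine the degree-1 polynomial uniquely.
Write g(x) = ax + b. Substituting each data point gives a linear system:
  b = 3
  6a + b = 21
Solving the system yields a = 3, b = 3.
So g(x) = 3x + 3.
Then g(2) = 9.

9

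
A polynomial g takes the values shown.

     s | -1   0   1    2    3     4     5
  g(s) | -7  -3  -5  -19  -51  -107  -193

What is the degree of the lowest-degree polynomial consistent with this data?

3

Forward differences of the values at s = -1, 0, 1, 2, 3, 4, 5:
  g  : -7  -3  -5  -19  -51  -107  -193
  Δ  : 4  -2  -14  -32  -56  -86
  Δ^2: -6  -12  -18  -24  -30
  Δ^3: -6  -6  -6  -6
  Δ^4: 0  0  0
  Δ^5: 0  0
  Δ^6: 0
The third differences are constant (-6) and nonzero, while all higher differences vanish, so the minimal degree is 3.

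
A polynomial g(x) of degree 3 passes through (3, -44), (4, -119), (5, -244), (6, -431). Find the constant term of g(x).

Write g(x) = ax^3 + bx^2 + cx + d. Substituting each data point gives a linear system:
  27a + 9b + 3c + d = -44
  64a + 16b + 4c + d = -119
  125a + 25b + 5c + d = -244
  216a + 36b + 6c + d = -431
Solving the system yields a = -2, b = -1, c = 6, d = 1.
So g(x) = -2x³ - x² + 6x + 1.
The constant term is 1.

1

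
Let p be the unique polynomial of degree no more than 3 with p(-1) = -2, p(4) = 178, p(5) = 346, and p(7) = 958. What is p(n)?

p(n) = 3n^3 - 2n^2 + 3n + 6

Write p(n) = an^3 + bn^2 + cn + d. Substituting each data point gives a linear system:
  -a + b - c + d = -2
  64a + 16b + 4c + d = 178
  125a + 25b + 5c + d = 346
  343a + 49b + 7c + d = 958
Solving the system yields a = 3, b = -2, c = 3, d = 6.
So p(n) = 3n^3 - 2n^2 + 3n + 6.
Check: p(-1) = -2. ✓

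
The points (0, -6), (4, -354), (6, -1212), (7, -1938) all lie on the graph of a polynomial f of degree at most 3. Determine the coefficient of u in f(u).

-3

Write f(u) = au^3 + bu^2 + cu + d. Substituting each data point gives a linear system:
  d = -6
  64a + 16b + 4c + d = -354
  216a + 36b + 6c + d = -1212
  343a + 49b + 7c + d = -1938
Solving the system yields a = -6, b = 3, c = -3, d = -6.
So f(u) = -6u^3 + 3u^2 - 3u - 6.
The coefficient of u is -3.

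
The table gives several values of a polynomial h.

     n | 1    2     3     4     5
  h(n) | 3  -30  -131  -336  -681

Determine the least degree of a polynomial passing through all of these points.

Forward differences of the values at n = 1, 2, 3, 4, 5:
  h  : 3  -30  -131  -336  -681
  Δ  : -33  -101  -205  -345
  Δ^2: -68  -104  -140
  Δ^3: -36  -36
  Δ^4: 0
The third differences are constant (-36) and nonzero, while all higher differences vanish, so the minimal degree is 3.

3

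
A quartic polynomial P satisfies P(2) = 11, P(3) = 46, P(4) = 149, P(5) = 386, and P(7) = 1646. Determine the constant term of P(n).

1

Write P(n) = an^4 + bn^3 + cn^2 + dn + e. Substituting each data point gives a linear system:
  16a + 8b + 4c + 2d + e = 11
  81a + 27b + 9c + 3d + e = 46
  256a + 64b + 16c + 4d + e = 149
  625a + 125b + 25c + 5d + e = 386
  2401a + 343b + 49c + 7d + e = 1646
Solving the system yields a = 1, b = -3, c = 6, d = -3, e = 1.
So P(n) = n⁴ - 3n³ + 6n² - 3n + 1.
The constant term is 1.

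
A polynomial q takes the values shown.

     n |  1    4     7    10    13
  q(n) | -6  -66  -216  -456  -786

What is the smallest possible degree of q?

2

Forward differences of the values at n = 1, 4, 7, 10, 13:
  q  : -6  -66  -216  -456  -786
  Δ  : -60  -150  -240  -330
  Δ^2: -90  -90  -90
  Δ^3: 0  0
  Δ^4: 0
The second differences are constant (-90) and nonzero, while all higher differences vanish, so the minimal degree is 2.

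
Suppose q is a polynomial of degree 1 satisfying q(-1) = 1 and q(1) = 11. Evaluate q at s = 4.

Using the Lagrange interpolation formula with nodes -1, 1:
  L_0(s) = (s - 1) / -2
  L_1(s) = (s + 1) / 2
Then q(s) = 1·L_0(s) + 11·L_1(s).
Expanding and collecting terms gives q(s) = 5s + 6.
Evaluating at s = 4: q(4) = 26.

26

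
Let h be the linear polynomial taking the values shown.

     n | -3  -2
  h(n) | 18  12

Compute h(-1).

Using the Lagrange interpolation formula with nodes -3, -2:
  L_0(n) = (n + 2) / -1
  L_1(n) = (n + 3) / 1
Then h(n) = 18·L_0(n) + 12·L_1(n).
Expanding and collecting terms gives h(n) = -6n.
Evaluating at n = -1: h(-1) = 6.

6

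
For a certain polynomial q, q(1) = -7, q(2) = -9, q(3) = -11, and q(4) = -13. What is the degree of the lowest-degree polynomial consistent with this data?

1

Divided differences on the nodes 1, 2, 3, 4:
  order 0: -7  -9  -11  -13
  order 1: -2  -2  -2
  order 2: 0  0
  order 3: 0
The order-1 divided differences are all -2 (nonzero) and every higher order vanishes, so the data lies on a polynomial of degree exactly 1.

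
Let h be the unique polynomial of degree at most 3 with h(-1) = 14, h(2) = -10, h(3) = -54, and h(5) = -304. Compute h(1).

4

Using the Lagrange interpolation formula with nodes -1, 2, 3, 5:
  L_0(x) = (x - 2)(x - 3)(x - 5) / -72
  L_1(x) = (x + 1)(x - 3)(x - 5) / 9
  L_2(x) = (x + 1)(x - 2)(x - 5) / -8
  L_3(x) = (x + 1)(x - 2)(x - 3) / 36
Then h(x) = 14·L_0(x) - 10·L_1(x) - 54·L_2(x) - 304·L_3(x).
Expanding and collecting terms gives h(x) = -3x^3 + 3x^2 - 2x + 6.
Evaluating at x = 1: h(1) = 4.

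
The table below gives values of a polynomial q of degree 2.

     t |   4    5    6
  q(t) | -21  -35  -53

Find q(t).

q(t) = -2t^2 + 4t - 5

Write q(t) = at^2 + bt + c. Substituting each data point gives a linear system:
  16a + 4b + c = -21
  25a + 5b + c = -35
  36a + 6b + c = -53
Solving the system yields a = -2, b = 4, c = -5.
So q(t) = -2t² + 4t - 5.
Check: q(6) = -53. ✓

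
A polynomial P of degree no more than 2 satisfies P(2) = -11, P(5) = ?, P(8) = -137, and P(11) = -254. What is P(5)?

-56

The 3 known points determine the degree-2 polynomial uniquely.
Write P(x) = ax^2 + bx + c. Substituting each data point gives a linear system:
  4a + 2b + c = -11
  64a + 8b + c = -137
  121a + 11b + c = -254
Solving the system yields a = -2, b = -1, c = -1.
So P(x) = -2x² - x - 1.
Then P(5) = -56.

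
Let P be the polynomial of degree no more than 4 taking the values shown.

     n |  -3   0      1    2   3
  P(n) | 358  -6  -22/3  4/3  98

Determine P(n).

Using the Lagrange interpolation formula with nodes -3, 0, 1, 2, 3:
  L_0(n) = n(n - 1)(n - 2)(n - 3) / 360
  L_1(n) = (n + 3)(n - 1)(n - 2)(n - 3) / -18
  L_2(n) = (n + 3)n(n - 2)(n - 3) / 8
  L_3(n) = (n + 3)n(n - 1)(n - 3) / -10
  L_4(n) = (n + 3)n(n - 1)(n - 2) / 36
Then P(n) = 358·L_0(n) - 6·L_1(n) - 22/3·L_2(n) + 4/3·L_3(n) + 98·L_4(n).
Expanding and collecting terms gives P(n) = 3n^4 - 5n^3 - n^2 + (5/3)n - 6.
Check: P(0) = -6. ✓

P(n) = 3n^4 - 5n^3 - n^2 + (5/3)n - 6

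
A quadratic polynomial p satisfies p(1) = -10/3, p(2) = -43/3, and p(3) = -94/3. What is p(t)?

p(t) = -3t^2 - 2t + 5/3

Write p(t) = at^2 + bt + c. Substituting each data point gives a linear system:
  a + b + c = -10/3
  4a + 2b + c = -43/3
  9a + 3b + c = -94/3
Solving the system yields a = -3, b = -2, c = 5/3.
So p(t) = -3t^2 - 2t + 5/3.
Check: p(1) = -10/3. ✓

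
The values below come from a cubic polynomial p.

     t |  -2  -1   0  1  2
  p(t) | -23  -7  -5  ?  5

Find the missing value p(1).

-5

On equispaced nodes a degree-3 polynomial has vanishing fourth forward difference, so
  p(-2) - 4·p(-1) + 6·p(0) - 4·p(1) + p(2) = 0.
Substituting the known values and solving for p(1):
  -4·p(1) = 20
  p(1) = -5.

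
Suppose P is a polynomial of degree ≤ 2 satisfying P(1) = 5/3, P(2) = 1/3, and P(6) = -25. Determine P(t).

P(t) = -t^2 + (5/3)t + 1

Using the Lagrange interpolation formula with nodes 1, 2, 6:
  L_0(t) = (t - 2)(t - 6) / 5
  L_1(t) = (t - 1)(t - 6) / -4
  L_2(t) = (t - 1)(t - 2) / 20
Then P(t) = 5/3·L_0(t) + 1/3·L_1(t) - 25·L_2(t).
Expanding and collecting terms gives P(t) = -t² + (5/3)t + 1.
Check: P(1) = 5/3. ✓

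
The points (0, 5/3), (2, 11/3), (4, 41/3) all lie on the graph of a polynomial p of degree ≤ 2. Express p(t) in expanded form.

p(t) = t^2 - t + 5/3

Using the Lagrange interpolation formula with nodes 0, 2, 4:
  L_0(t) = (t - 2)(t - 4) / 8
  L_1(t) = t(t - 4) / -4
  L_2(t) = t(t - 2) / 8
Then p(t) = 5/3·L_0(t) + 11/3·L_1(t) + 41/3·L_2(t).
Expanding and collecting terms gives p(t) = t^2 - t + 5/3.
Check: p(0) = 5/3. ✓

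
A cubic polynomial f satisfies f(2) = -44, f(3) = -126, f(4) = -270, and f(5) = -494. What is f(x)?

Write f(x) = ax^3 + bx^2 + cx + d. Substituting each data point gives a linear system:
  8a + 4b + 2c + d = -44
  27a + 9b + 3c + d = -126
  64a + 16b + 4c + d = -270
  125a + 25b + 5c + d = -494
Solving the system yields a = -3, b = -4, c = -5, d = 6.
So f(x) = -3x^3 - 4x^2 - 5x + 6.
Check: f(2) = -44. ✓

f(x) = -3x^3 - 4x^2 - 5x + 6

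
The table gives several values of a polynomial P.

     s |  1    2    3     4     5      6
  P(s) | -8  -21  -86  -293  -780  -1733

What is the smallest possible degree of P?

Forward differences of the values at s = 1, 2, 3, 4, 5, 6:
  P  : -8  -21  -86  -293  -780  -1733
  Δ  : -13  -65  -207  -487  -953
  Δ^2: -52  -142  -280  -466
  Δ^3: -90  -138  -186
  Δ^4: -48  -48
  Δ^5: 0
The fourth differences are constant (-48) and nonzero, while all higher differences vanish, so the minimal degree is 4.

4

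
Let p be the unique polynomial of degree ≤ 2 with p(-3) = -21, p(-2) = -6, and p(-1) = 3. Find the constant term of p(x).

Write p(x) = ax^2 + bx + c. Substituting each data point gives a linear system:
  9a - 3b + c = -21
  4a - 2b + c = -6
  a - b + c = 3
Solving the system yields a = -3, b = 0, c = 6.
So p(x) = -3x^2 + 6.
The constant term is 6.

6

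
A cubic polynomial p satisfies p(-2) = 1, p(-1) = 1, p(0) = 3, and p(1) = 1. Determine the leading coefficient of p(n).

-1

Write p(n) = an^3 + bn^2 + cn + d. Substituting each data point gives a linear system:
  -8a + 4b - 2c + d = 1
  -a + b - c + d = 1
  d = 3
  a + b + c + d = 1
Solving the system yields a = -1, b = -2, c = 1, d = 3.
So p(n) = -n^3 - 2n^2 + n + 3.
The leading coefficient is -1.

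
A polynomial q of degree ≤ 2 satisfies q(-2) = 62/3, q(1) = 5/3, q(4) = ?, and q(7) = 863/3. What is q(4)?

The 3 known points determine the degree-2 polynomial uniquely.
Write q(s) = as^2 + bs + c. Substituting each data point gives a linear system:
  4a - 2b + c = 62/3
  a + b + c = 5/3
  49a + 7b + c = 863/3
Solving the system yields a = 6, b = -1/3, c = -4.
So q(s) = 6s^2 - (1/3)s - 4.
Then q(4) = 272/3.

272/3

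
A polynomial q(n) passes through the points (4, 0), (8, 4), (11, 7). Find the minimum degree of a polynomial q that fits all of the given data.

1

Divided differences on the nodes 4, 8, 11:
  order 0: 0  4  7
  order 1: 1  1
  order 2: 0
The order-1 divided differences are all 1 (nonzero) and every higher order vanishes, so the data lies on a polynomial of degree exactly 1.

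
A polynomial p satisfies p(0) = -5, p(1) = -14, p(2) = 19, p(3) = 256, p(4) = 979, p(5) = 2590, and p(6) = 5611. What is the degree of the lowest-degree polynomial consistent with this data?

4

Forward differences of the values at t = 0, 1, 2, 3, 4, 5, 6:
  p  : -5  -14  19  256  979  2590  5611
  Δ  : -9  33  237  723  1611  3021
  Δ^2: 42  204  486  888  1410
  Δ^3: 162  282  402  522
  Δ^4: 120  120  120
  Δ^5: 0  0
  Δ^6: 0
The fourth differences are constant (120) and nonzero, while all higher differences vanish, so the minimal degree is 4.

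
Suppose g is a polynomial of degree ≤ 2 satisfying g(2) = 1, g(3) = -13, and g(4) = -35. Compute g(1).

Using the Lagrange interpolation formula with nodes 2, 3, 4:
  L_0(s) = (s - 3)(s - 4) / 2
  L_1(s) = (s - 2)(s - 4) / -1
  L_2(s) = (s - 2)(s - 3) / 2
Then g(s) = 1·L_0(s) - 13·L_1(s) - 35·L_2(s).
Expanding and collecting terms gives g(s) = -4s² + 6s + 5.
Evaluating at s = 1: g(1) = 7.

7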